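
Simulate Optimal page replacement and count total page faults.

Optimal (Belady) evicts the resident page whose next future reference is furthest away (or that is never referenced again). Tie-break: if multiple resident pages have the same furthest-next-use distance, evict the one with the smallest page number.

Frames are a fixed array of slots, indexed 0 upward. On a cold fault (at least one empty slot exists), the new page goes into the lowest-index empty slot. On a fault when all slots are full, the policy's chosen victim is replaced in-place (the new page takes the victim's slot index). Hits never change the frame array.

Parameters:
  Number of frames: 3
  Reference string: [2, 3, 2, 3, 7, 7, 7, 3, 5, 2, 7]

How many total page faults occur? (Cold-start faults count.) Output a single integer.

Answer: 4

Derivation:
Step 0: ref 2 → FAULT, frames=[2,-,-]
Step 1: ref 3 → FAULT, frames=[2,3,-]
Step 2: ref 2 → HIT, frames=[2,3,-]
Step 3: ref 3 → HIT, frames=[2,3,-]
Step 4: ref 7 → FAULT, frames=[2,3,7]
Step 5: ref 7 → HIT, frames=[2,3,7]
Step 6: ref 7 → HIT, frames=[2,3,7]
Step 7: ref 3 → HIT, frames=[2,3,7]
Step 8: ref 5 → FAULT (evict 3), frames=[2,5,7]
Step 9: ref 2 → HIT, frames=[2,5,7]
Step 10: ref 7 → HIT, frames=[2,5,7]
Total faults: 4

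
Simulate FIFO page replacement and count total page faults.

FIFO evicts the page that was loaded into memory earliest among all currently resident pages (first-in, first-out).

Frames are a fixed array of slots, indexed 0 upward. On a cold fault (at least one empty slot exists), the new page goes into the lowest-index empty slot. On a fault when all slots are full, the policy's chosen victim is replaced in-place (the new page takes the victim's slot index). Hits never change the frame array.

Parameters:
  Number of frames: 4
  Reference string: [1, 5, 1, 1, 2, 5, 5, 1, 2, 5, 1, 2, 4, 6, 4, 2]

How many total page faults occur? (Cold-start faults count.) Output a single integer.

Step 0: ref 1 → FAULT, frames=[1,-,-,-]
Step 1: ref 5 → FAULT, frames=[1,5,-,-]
Step 2: ref 1 → HIT, frames=[1,5,-,-]
Step 3: ref 1 → HIT, frames=[1,5,-,-]
Step 4: ref 2 → FAULT, frames=[1,5,2,-]
Step 5: ref 5 → HIT, frames=[1,5,2,-]
Step 6: ref 5 → HIT, frames=[1,5,2,-]
Step 7: ref 1 → HIT, frames=[1,5,2,-]
Step 8: ref 2 → HIT, frames=[1,5,2,-]
Step 9: ref 5 → HIT, frames=[1,5,2,-]
Step 10: ref 1 → HIT, frames=[1,5,2,-]
Step 11: ref 2 → HIT, frames=[1,5,2,-]
Step 12: ref 4 → FAULT, frames=[1,5,2,4]
Step 13: ref 6 → FAULT (evict 1), frames=[6,5,2,4]
Step 14: ref 4 → HIT, frames=[6,5,2,4]
Step 15: ref 2 → HIT, frames=[6,5,2,4]
Total faults: 5

Answer: 5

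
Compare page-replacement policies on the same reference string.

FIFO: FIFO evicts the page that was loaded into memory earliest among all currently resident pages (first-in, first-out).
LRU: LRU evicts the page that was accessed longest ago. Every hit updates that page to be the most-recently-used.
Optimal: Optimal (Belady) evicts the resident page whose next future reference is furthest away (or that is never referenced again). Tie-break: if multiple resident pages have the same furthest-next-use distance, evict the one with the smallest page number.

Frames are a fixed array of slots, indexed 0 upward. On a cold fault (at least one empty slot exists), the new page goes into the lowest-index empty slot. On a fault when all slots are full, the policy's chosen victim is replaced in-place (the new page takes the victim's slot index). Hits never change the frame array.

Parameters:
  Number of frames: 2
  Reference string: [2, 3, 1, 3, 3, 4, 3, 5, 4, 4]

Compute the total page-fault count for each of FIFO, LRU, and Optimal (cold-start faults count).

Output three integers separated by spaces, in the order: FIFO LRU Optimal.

--- FIFO ---
  step 0: ref 2 -> FAULT, frames=[2,-] (faults so far: 1)
  step 1: ref 3 -> FAULT, frames=[2,3] (faults so far: 2)
  step 2: ref 1 -> FAULT, evict 2, frames=[1,3] (faults so far: 3)
  step 3: ref 3 -> HIT, frames=[1,3] (faults so far: 3)
  step 4: ref 3 -> HIT, frames=[1,3] (faults so far: 3)
  step 5: ref 4 -> FAULT, evict 3, frames=[1,4] (faults so far: 4)
  step 6: ref 3 -> FAULT, evict 1, frames=[3,4] (faults so far: 5)
  step 7: ref 5 -> FAULT, evict 4, frames=[3,5] (faults so far: 6)
  step 8: ref 4 -> FAULT, evict 3, frames=[4,5] (faults so far: 7)
  step 9: ref 4 -> HIT, frames=[4,5] (faults so far: 7)
  FIFO total faults: 7
--- LRU ---
  step 0: ref 2 -> FAULT, frames=[2,-] (faults so far: 1)
  step 1: ref 3 -> FAULT, frames=[2,3] (faults so far: 2)
  step 2: ref 1 -> FAULT, evict 2, frames=[1,3] (faults so far: 3)
  step 3: ref 3 -> HIT, frames=[1,3] (faults so far: 3)
  step 4: ref 3 -> HIT, frames=[1,3] (faults so far: 3)
  step 5: ref 4 -> FAULT, evict 1, frames=[4,3] (faults so far: 4)
  step 6: ref 3 -> HIT, frames=[4,3] (faults so far: 4)
  step 7: ref 5 -> FAULT, evict 4, frames=[5,3] (faults so far: 5)
  step 8: ref 4 -> FAULT, evict 3, frames=[5,4] (faults so far: 6)
  step 9: ref 4 -> HIT, frames=[5,4] (faults so far: 6)
  LRU total faults: 6
--- Optimal ---
  step 0: ref 2 -> FAULT, frames=[2,-] (faults so far: 1)
  step 1: ref 3 -> FAULT, frames=[2,3] (faults so far: 2)
  step 2: ref 1 -> FAULT, evict 2, frames=[1,3] (faults so far: 3)
  step 3: ref 3 -> HIT, frames=[1,3] (faults so far: 3)
  step 4: ref 3 -> HIT, frames=[1,3] (faults so far: 3)
  step 5: ref 4 -> FAULT, evict 1, frames=[4,3] (faults so far: 4)
  step 6: ref 3 -> HIT, frames=[4,3] (faults so far: 4)
  step 7: ref 5 -> FAULT, evict 3, frames=[4,5] (faults so far: 5)
  step 8: ref 4 -> HIT, frames=[4,5] (faults so far: 5)
  step 9: ref 4 -> HIT, frames=[4,5] (faults so far: 5)
  Optimal total faults: 5

Answer: 7 6 5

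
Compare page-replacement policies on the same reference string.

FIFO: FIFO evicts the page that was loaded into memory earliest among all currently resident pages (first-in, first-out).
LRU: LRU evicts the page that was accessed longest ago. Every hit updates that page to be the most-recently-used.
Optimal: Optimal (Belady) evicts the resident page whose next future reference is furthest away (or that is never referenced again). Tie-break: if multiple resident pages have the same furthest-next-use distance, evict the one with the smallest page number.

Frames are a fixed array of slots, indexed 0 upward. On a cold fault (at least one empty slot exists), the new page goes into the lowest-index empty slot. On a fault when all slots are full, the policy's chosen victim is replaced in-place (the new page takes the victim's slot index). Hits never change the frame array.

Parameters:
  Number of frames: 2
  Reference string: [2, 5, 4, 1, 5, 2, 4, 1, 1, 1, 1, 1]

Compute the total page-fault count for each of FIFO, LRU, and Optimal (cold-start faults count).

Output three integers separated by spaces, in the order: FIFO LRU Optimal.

Answer: 8 8 6

Derivation:
--- FIFO ---
  step 0: ref 2 -> FAULT, frames=[2,-] (faults so far: 1)
  step 1: ref 5 -> FAULT, frames=[2,5] (faults so far: 2)
  step 2: ref 4 -> FAULT, evict 2, frames=[4,5] (faults so far: 3)
  step 3: ref 1 -> FAULT, evict 5, frames=[4,1] (faults so far: 4)
  step 4: ref 5 -> FAULT, evict 4, frames=[5,1] (faults so far: 5)
  step 5: ref 2 -> FAULT, evict 1, frames=[5,2] (faults so far: 6)
  step 6: ref 4 -> FAULT, evict 5, frames=[4,2] (faults so far: 7)
  step 7: ref 1 -> FAULT, evict 2, frames=[4,1] (faults so far: 8)
  step 8: ref 1 -> HIT, frames=[4,1] (faults so far: 8)
  step 9: ref 1 -> HIT, frames=[4,1] (faults so far: 8)
  step 10: ref 1 -> HIT, frames=[4,1] (faults so far: 8)
  step 11: ref 1 -> HIT, frames=[4,1] (faults so far: 8)
  FIFO total faults: 8
--- LRU ---
  step 0: ref 2 -> FAULT, frames=[2,-] (faults so far: 1)
  step 1: ref 5 -> FAULT, frames=[2,5] (faults so far: 2)
  step 2: ref 4 -> FAULT, evict 2, frames=[4,5] (faults so far: 3)
  step 3: ref 1 -> FAULT, evict 5, frames=[4,1] (faults so far: 4)
  step 4: ref 5 -> FAULT, evict 4, frames=[5,1] (faults so far: 5)
  step 5: ref 2 -> FAULT, evict 1, frames=[5,2] (faults so far: 6)
  step 6: ref 4 -> FAULT, evict 5, frames=[4,2] (faults so far: 7)
  step 7: ref 1 -> FAULT, evict 2, frames=[4,1] (faults so far: 8)
  step 8: ref 1 -> HIT, frames=[4,1] (faults so far: 8)
  step 9: ref 1 -> HIT, frames=[4,1] (faults so far: 8)
  step 10: ref 1 -> HIT, frames=[4,1] (faults so far: 8)
  step 11: ref 1 -> HIT, frames=[4,1] (faults so far: 8)
  LRU total faults: 8
--- Optimal ---
  step 0: ref 2 -> FAULT, frames=[2,-] (faults so far: 1)
  step 1: ref 5 -> FAULT, frames=[2,5] (faults so far: 2)
  step 2: ref 4 -> FAULT, evict 2, frames=[4,5] (faults so far: 3)
  step 3: ref 1 -> FAULT, evict 4, frames=[1,5] (faults so far: 4)
  step 4: ref 5 -> HIT, frames=[1,5] (faults so far: 4)
  step 5: ref 2 -> FAULT, evict 5, frames=[1,2] (faults so far: 5)
  step 6: ref 4 -> FAULT, evict 2, frames=[1,4] (faults so far: 6)
  step 7: ref 1 -> HIT, frames=[1,4] (faults so far: 6)
  step 8: ref 1 -> HIT, frames=[1,4] (faults so far: 6)
  step 9: ref 1 -> HIT, frames=[1,4] (faults so far: 6)
  step 10: ref 1 -> HIT, frames=[1,4] (faults so far: 6)
  step 11: ref 1 -> HIT, frames=[1,4] (faults so far: 6)
  Optimal total faults: 6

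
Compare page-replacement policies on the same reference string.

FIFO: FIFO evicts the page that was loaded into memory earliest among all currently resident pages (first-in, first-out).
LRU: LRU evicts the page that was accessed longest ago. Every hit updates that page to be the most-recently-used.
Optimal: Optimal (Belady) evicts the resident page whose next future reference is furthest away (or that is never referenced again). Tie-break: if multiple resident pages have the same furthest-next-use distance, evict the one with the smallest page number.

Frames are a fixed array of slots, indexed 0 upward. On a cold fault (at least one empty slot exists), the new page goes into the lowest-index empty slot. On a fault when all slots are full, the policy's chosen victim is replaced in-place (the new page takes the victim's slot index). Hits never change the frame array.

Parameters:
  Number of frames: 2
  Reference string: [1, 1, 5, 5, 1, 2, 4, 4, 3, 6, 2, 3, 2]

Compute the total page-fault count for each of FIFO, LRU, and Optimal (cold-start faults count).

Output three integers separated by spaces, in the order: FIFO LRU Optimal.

--- FIFO ---
  step 0: ref 1 -> FAULT, frames=[1,-] (faults so far: 1)
  step 1: ref 1 -> HIT, frames=[1,-] (faults so far: 1)
  step 2: ref 5 -> FAULT, frames=[1,5] (faults so far: 2)
  step 3: ref 5 -> HIT, frames=[1,5] (faults so far: 2)
  step 4: ref 1 -> HIT, frames=[1,5] (faults so far: 2)
  step 5: ref 2 -> FAULT, evict 1, frames=[2,5] (faults so far: 3)
  step 6: ref 4 -> FAULT, evict 5, frames=[2,4] (faults so far: 4)
  step 7: ref 4 -> HIT, frames=[2,4] (faults so far: 4)
  step 8: ref 3 -> FAULT, evict 2, frames=[3,4] (faults so far: 5)
  step 9: ref 6 -> FAULT, evict 4, frames=[3,6] (faults so far: 6)
  step 10: ref 2 -> FAULT, evict 3, frames=[2,6] (faults so far: 7)
  step 11: ref 3 -> FAULT, evict 6, frames=[2,3] (faults so far: 8)
  step 12: ref 2 -> HIT, frames=[2,3] (faults so far: 8)
  FIFO total faults: 8
--- LRU ---
  step 0: ref 1 -> FAULT, frames=[1,-] (faults so far: 1)
  step 1: ref 1 -> HIT, frames=[1,-] (faults so far: 1)
  step 2: ref 5 -> FAULT, frames=[1,5] (faults so far: 2)
  step 3: ref 5 -> HIT, frames=[1,5] (faults so far: 2)
  step 4: ref 1 -> HIT, frames=[1,5] (faults so far: 2)
  step 5: ref 2 -> FAULT, evict 5, frames=[1,2] (faults so far: 3)
  step 6: ref 4 -> FAULT, evict 1, frames=[4,2] (faults so far: 4)
  step 7: ref 4 -> HIT, frames=[4,2] (faults so far: 4)
  step 8: ref 3 -> FAULT, evict 2, frames=[4,3] (faults so far: 5)
  step 9: ref 6 -> FAULT, evict 4, frames=[6,3] (faults so far: 6)
  step 10: ref 2 -> FAULT, evict 3, frames=[6,2] (faults so far: 7)
  step 11: ref 3 -> FAULT, evict 6, frames=[3,2] (faults so far: 8)
  step 12: ref 2 -> HIT, frames=[3,2] (faults so far: 8)
  LRU total faults: 8
--- Optimal ---
  step 0: ref 1 -> FAULT, frames=[1,-] (faults so far: 1)
  step 1: ref 1 -> HIT, frames=[1,-] (faults so far: 1)
  step 2: ref 5 -> FAULT, frames=[1,5] (faults so far: 2)
  step 3: ref 5 -> HIT, frames=[1,5] (faults so far: 2)
  step 4: ref 1 -> HIT, frames=[1,5] (faults so far: 2)
  step 5: ref 2 -> FAULT, evict 1, frames=[2,5] (faults so far: 3)
  step 6: ref 4 -> FAULT, evict 5, frames=[2,4] (faults so far: 4)
  step 7: ref 4 -> HIT, frames=[2,4] (faults so far: 4)
  step 8: ref 3 -> FAULT, evict 4, frames=[2,3] (faults so far: 5)
  step 9: ref 6 -> FAULT, evict 3, frames=[2,6] (faults so far: 6)
  step 10: ref 2 -> HIT, frames=[2,6] (faults so far: 6)
  step 11: ref 3 -> FAULT, evict 6, frames=[2,3] (faults so far: 7)
  step 12: ref 2 -> HIT, frames=[2,3] (faults so far: 7)
  Optimal total faults: 7

Answer: 8 8 7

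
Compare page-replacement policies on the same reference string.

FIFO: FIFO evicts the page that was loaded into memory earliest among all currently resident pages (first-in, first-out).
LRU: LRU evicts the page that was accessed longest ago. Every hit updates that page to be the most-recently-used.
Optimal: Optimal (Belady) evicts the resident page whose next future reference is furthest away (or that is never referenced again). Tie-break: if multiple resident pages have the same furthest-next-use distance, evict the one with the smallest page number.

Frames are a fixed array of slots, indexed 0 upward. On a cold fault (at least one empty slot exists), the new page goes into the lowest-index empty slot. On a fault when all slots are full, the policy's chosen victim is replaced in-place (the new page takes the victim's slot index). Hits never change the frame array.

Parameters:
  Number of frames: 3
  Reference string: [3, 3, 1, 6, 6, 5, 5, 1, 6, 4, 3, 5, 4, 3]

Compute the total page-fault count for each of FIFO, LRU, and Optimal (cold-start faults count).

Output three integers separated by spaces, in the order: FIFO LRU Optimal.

--- FIFO ---
  step 0: ref 3 -> FAULT, frames=[3,-,-] (faults so far: 1)
  step 1: ref 3 -> HIT, frames=[3,-,-] (faults so far: 1)
  step 2: ref 1 -> FAULT, frames=[3,1,-] (faults so far: 2)
  step 3: ref 6 -> FAULT, frames=[3,1,6] (faults so far: 3)
  step 4: ref 6 -> HIT, frames=[3,1,6] (faults so far: 3)
  step 5: ref 5 -> FAULT, evict 3, frames=[5,1,6] (faults so far: 4)
  step 6: ref 5 -> HIT, frames=[5,1,6] (faults so far: 4)
  step 7: ref 1 -> HIT, frames=[5,1,6] (faults so far: 4)
  step 8: ref 6 -> HIT, frames=[5,1,6] (faults so far: 4)
  step 9: ref 4 -> FAULT, evict 1, frames=[5,4,6] (faults so far: 5)
  step 10: ref 3 -> FAULT, evict 6, frames=[5,4,3] (faults so far: 6)
  step 11: ref 5 -> HIT, frames=[5,4,3] (faults so far: 6)
  step 12: ref 4 -> HIT, frames=[5,4,3] (faults so far: 6)
  step 13: ref 3 -> HIT, frames=[5,4,3] (faults so far: 6)
  FIFO total faults: 6
--- LRU ---
  step 0: ref 3 -> FAULT, frames=[3,-,-] (faults so far: 1)
  step 1: ref 3 -> HIT, frames=[3,-,-] (faults so far: 1)
  step 2: ref 1 -> FAULT, frames=[3,1,-] (faults so far: 2)
  step 3: ref 6 -> FAULT, frames=[3,1,6] (faults so far: 3)
  step 4: ref 6 -> HIT, frames=[3,1,6] (faults so far: 3)
  step 5: ref 5 -> FAULT, evict 3, frames=[5,1,6] (faults so far: 4)
  step 6: ref 5 -> HIT, frames=[5,1,6] (faults so far: 4)
  step 7: ref 1 -> HIT, frames=[5,1,6] (faults so far: 4)
  step 8: ref 6 -> HIT, frames=[5,1,6] (faults so far: 4)
  step 9: ref 4 -> FAULT, evict 5, frames=[4,1,6] (faults so far: 5)
  step 10: ref 3 -> FAULT, evict 1, frames=[4,3,6] (faults so far: 6)
  step 11: ref 5 -> FAULT, evict 6, frames=[4,3,5] (faults so far: 7)
  step 12: ref 4 -> HIT, frames=[4,3,5] (faults so far: 7)
  step 13: ref 3 -> HIT, frames=[4,3,5] (faults so far: 7)
  LRU total faults: 7
--- Optimal ---
  step 0: ref 3 -> FAULT, frames=[3,-,-] (faults so far: 1)
  step 1: ref 3 -> HIT, frames=[3,-,-] (faults so far: 1)
  step 2: ref 1 -> FAULT, frames=[3,1,-] (faults so far: 2)
  step 3: ref 6 -> FAULT, frames=[3,1,6] (faults so far: 3)
  step 4: ref 6 -> HIT, frames=[3,1,6] (faults so far: 3)
  step 5: ref 5 -> FAULT, evict 3, frames=[5,1,6] (faults so far: 4)
  step 6: ref 5 -> HIT, frames=[5,1,6] (faults so far: 4)
  step 7: ref 1 -> HIT, frames=[5,1,6] (faults so far: 4)
  step 8: ref 6 -> HIT, frames=[5,1,6] (faults so far: 4)
  step 9: ref 4 -> FAULT, evict 1, frames=[5,4,6] (faults so far: 5)
  step 10: ref 3 -> FAULT, evict 6, frames=[5,4,3] (faults so far: 6)
  step 11: ref 5 -> HIT, frames=[5,4,3] (faults so far: 6)
  step 12: ref 4 -> HIT, frames=[5,4,3] (faults so far: 6)
  step 13: ref 3 -> HIT, frames=[5,4,3] (faults so far: 6)
  Optimal total faults: 6

Answer: 6 7 6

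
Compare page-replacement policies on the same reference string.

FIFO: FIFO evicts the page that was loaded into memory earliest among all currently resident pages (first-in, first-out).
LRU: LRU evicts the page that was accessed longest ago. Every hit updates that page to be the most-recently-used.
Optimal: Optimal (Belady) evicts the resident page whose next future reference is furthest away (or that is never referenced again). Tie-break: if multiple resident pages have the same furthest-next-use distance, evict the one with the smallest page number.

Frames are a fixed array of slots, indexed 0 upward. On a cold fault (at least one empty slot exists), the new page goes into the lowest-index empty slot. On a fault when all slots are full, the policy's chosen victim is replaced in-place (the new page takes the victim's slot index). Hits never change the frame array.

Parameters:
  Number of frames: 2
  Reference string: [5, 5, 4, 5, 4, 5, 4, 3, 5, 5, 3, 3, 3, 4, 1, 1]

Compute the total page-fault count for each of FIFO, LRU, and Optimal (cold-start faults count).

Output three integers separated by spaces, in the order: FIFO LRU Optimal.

--- FIFO ---
  step 0: ref 5 -> FAULT, frames=[5,-] (faults so far: 1)
  step 1: ref 5 -> HIT, frames=[5,-] (faults so far: 1)
  step 2: ref 4 -> FAULT, frames=[5,4] (faults so far: 2)
  step 3: ref 5 -> HIT, frames=[5,4] (faults so far: 2)
  step 4: ref 4 -> HIT, frames=[5,4] (faults so far: 2)
  step 5: ref 5 -> HIT, frames=[5,4] (faults so far: 2)
  step 6: ref 4 -> HIT, frames=[5,4] (faults so far: 2)
  step 7: ref 3 -> FAULT, evict 5, frames=[3,4] (faults so far: 3)
  step 8: ref 5 -> FAULT, evict 4, frames=[3,5] (faults so far: 4)
  step 9: ref 5 -> HIT, frames=[3,5] (faults so far: 4)
  step 10: ref 3 -> HIT, frames=[3,5] (faults so far: 4)
  step 11: ref 3 -> HIT, frames=[3,5] (faults so far: 4)
  step 12: ref 3 -> HIT, frames=[3,5] (faults so far: 4)
  step 13: ref 4 -> FAULT, evict 3, frames=[4,5] (faults so far: 5)
  step 14: ref 1 -> FAULT, evict 5, frames=[4,1] (faults so far: 6)
  step 15: ref 1 -> HIT, frames=[4,1] (faults so far: 6)
  FIFO total faults: 6
--- LRU ---
  step 0: ref 5 -> FAULT, frames=[5,-] (faults so far: 1)
  step 1: ref 5 -> HIT, frames=[5,-] (faults so far: 1)
  step 2: ref 4 -> FAULT, frames=[5,4] (faults so far: 2)
  step 3: ref 5 -> HIT, frames=[5,4] (faults so far: 2)
  step 4: ref 4 -> HIT, frames=[5,4] (faults so far: 2)
  step 5: ref 5 -> HIT, frames=[5,4] (faults so far: 2)
  step 6: ref 4 -> HIT, frames=[5,4] (faults so far: 2)
  step 7: ref 3 -> FAULT, evict 5, frames=[3,4] (faults so far: 3)
  step 8: ref 5 -> FAULT, evict 4, frames=[3,5] (faults so far: 4)
  step 9: ref 5 -> HIT, frames=[3,5] (faults so far: 4)
  step 10: ref 3 -> HIT, frames=[3,5] (faults so far: 4)
  step 11: ref 3 -> HIT, frames=[3,5] (faults so far: 4)
  step 12: ref 3 -> HIT, frames=[3,5] (faults so far: 4)
  step 13: ref 4 -> FAULT, evict 5, frames=[3,4] (faults so far: 5)
  step 14: ref 1 -> FAULT, evict 3, frames=[1,4] (faults so far: 6)
  step 15: ref 1 -> HIT, frames=[1,4] (faults so far: 6)
  LRU total faults: 6
--- Optimal ---
  step 0: ref 5 -> FAULT, frames=[5,-] (faults so far: 1)
  step 1: ref 5 -> HIT, frames=[5,-] (faults so far: 1)
  step 2: ref 4 -> FAULT, frames=[5,4] (faults so far: 2)
  step 3: ref 5 -> HIT, frames=[5,4] (faults so far: 2)
  step 4: ref 4 -> HIT, frames=[5,4] (faults so far: 2)
  step 5: ref 5 -> HIT, frames=[5,4] (faults so far: 2)
  step 6: ref 4 -> HIT, frames=[5,4] (faults so far: 2)
  step 7: ref 3 -> FAULT, evict 4, frames=[5,3] (faults so far: 3)
  step 8: ref 5 -> HIT, frames=[5,3] (faults so far: 3)
  step 9: ref 5 -> HIT, frames=[5,3] (faults so far: 3)
  step 10: ref 3 -> HIT, frames=[5,3] (faults so far: 3)
  step 11: ref 3 -> HIT, frames=[5,3] (faults so far: 3)
  step 12: ref 3 -> HIT, frames=[5,3] (faults so far: 3)
  step 13: ref 4 -> FAULT, evict 3, frames=[5,4] (faults so far: 4)
  step 14: ref 1 -> FAULT, evict 4, frames=[5,1] (faults so far: 5)
  step 15: ref 1 -> HIT, frames=[5,1] (faults so far: 5)
  Optimal total faults: 5

Answer: 6 6 5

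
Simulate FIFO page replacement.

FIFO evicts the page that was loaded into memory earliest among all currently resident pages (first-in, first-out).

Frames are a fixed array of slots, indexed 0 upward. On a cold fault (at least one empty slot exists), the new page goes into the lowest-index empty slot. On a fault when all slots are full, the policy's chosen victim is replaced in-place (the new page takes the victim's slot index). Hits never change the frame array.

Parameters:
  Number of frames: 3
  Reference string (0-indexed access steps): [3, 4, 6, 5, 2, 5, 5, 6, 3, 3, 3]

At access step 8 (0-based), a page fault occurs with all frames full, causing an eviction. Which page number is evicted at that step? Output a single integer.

Answer: 6

Derivation:
Step 0: ref 3 -> FAULT, frames=[3,-,-]
Step 1: ref 4 -> FAULT, frames=[3,4,-]
Step 2: ref 6 -> FAULT, frames=[3,4,6]
Step 3: ref 5 -> FAULT, evict 3, frames=[5,4,6]
Step 4: ref 2 -> FAULT, evict 4, frames=[5,2,6]
Step 5: ref 5 -> HIT, frames=[5,2,6]
Step 6: ref 5 -> HIT, frames=[5,2,6]
Step 7: ref 6 -> HIT, frames=[5,2,6]
Step 8: ref 3 -> FAULT, evict 6, frames=[5,2,3]
At step 8: evicted page 6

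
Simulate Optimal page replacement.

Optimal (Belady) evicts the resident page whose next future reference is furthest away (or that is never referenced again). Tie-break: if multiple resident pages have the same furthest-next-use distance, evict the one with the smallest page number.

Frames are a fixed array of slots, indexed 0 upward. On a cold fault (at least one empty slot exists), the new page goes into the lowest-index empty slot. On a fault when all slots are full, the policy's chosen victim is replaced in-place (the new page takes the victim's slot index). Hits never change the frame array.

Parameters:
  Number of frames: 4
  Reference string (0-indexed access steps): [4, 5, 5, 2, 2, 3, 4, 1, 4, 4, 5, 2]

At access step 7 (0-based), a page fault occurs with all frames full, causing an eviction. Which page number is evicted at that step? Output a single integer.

Step 0: ref 4 -> FAULT, frames=[4,-,-,-]
Step 1: ref 5 -> FAULT, frames=[4,5,-,-]
Step 2: ref 5 -> HIT, frames=[4,5,-,-]
Step 3: ref 2 -> FAULT, frames=[4,5,2,-]
Step 4: ref 2 -> HIT, frames=[4,5,2,-]
Step 5: ref 3 -> FAULT, frames=[4,5,2,3]
Step 6: ref 4 -> HIT, frames=[4,5,2,3]
Step 7: ref 1 -> FAULT, evict 3, frames=[4,5,2,1]
At step 7: evicted page 3

Answer: 3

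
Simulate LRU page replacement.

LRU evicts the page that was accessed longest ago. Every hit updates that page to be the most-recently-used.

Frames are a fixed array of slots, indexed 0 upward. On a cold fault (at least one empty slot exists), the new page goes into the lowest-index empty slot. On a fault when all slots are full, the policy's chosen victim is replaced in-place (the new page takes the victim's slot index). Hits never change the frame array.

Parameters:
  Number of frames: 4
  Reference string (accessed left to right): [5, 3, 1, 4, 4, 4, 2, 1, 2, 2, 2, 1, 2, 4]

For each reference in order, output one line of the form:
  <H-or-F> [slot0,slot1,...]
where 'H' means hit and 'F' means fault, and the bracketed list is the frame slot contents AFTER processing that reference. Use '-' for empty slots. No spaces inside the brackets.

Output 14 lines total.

F [5,-,-,-]
F [5,3,-,-]
F [5,3,1,-]
F [5,3,1,4]
H [5,3,1,4]
H [5,3,1,4]
F [2,3,1,4]
H [2,3,1,4]
H [2,3,1,4]
H [2,3,1,4]
H [2,3,1,4]
H [2,3,1,4]
H [2,3,1,4]
H [2,3,1,4]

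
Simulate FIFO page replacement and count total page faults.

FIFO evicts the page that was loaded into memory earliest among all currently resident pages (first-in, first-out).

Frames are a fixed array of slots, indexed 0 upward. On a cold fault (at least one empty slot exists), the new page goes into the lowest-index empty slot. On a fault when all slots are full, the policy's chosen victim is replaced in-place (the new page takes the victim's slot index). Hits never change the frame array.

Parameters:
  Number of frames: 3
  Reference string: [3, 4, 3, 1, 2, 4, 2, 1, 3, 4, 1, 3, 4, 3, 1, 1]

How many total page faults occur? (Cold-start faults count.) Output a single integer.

Answer: 7

Derivation:
Step 0: ref 3 → FAULT, frames=[3,-,-]
Step 1: ref 4 → FAULT, frames=[3,4,-]
Step 2: ref 3 → HIT, frames=[3,4,-]
Step 3: ref 1 → FAULT, frames=[3,4,1]
Step 4: ref 2 → FAULT (evict 3), frames=[2,4,1]
Step 5: ref 4 → HIT, frames=[2,4,1]
Step 6: ref 2 → HIT, frames=[2,4,1]
Step 7: ref 1 → HIT, frames=[2,4,1]
Step 8: ref 3 → FAULT (evict 4), frames=[2,3,1]
Step 9: ref 4 → FAULT (evict 1), frames=[2,3,4]
Step 10: ref 1 → FAULT (evict 2), frames=[1,3,4]
Step 11: ref 3 → HIT, frames=[1,3,4]
Step 12: ref 4 → HIT, frames=[1,3,4]
Step 13: ref 3 → HIT, frames=[1,3,4]
Step 14: ref 1 → HIT, frames=[1,3,4]
Step 15: ref 1 → HIT, frames=[1,3,4]
Total faults: 7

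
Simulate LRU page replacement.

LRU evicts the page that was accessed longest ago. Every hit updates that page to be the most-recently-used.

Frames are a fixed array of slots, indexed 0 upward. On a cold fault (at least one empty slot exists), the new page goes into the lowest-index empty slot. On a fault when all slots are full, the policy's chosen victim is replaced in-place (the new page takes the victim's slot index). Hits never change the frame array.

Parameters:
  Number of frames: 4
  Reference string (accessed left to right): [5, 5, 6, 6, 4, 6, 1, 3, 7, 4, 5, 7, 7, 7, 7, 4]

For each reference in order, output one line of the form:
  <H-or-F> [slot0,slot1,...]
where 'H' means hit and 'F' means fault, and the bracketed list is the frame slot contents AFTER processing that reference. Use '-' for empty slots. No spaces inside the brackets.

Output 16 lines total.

F [5,-,-,-]
H [5,-,-,-]
F [5,6,-,-]
H [5,6,-,-]
F [5,6,4,-]
H [5,6,4,-]
F [5,6,4,1]
F [3,6,4,1]
F [3,6,7,1]
F [3,4,7,1]
F [3,4,7,5]
H [3,4,7,5]
H [3,4,7,5]
H [3,4,7,5]
H [3,4,7,5]
H [3,4,7,5]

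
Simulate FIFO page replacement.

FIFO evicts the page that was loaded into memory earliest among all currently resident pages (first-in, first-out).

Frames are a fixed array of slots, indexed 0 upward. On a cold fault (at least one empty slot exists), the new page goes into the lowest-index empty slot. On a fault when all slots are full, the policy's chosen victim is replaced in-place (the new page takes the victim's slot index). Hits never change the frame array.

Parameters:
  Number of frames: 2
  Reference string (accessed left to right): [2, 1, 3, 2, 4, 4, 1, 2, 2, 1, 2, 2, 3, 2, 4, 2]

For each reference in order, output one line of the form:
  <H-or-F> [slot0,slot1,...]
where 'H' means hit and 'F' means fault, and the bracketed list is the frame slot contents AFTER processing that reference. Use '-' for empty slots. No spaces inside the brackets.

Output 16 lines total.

F [2,-]
F [2,1]
F [3,1]
F [3,2]
F [4,2]
H [4,2]
F [4,1]
F [2,1]
H [2,1]
H [2,1]
H [2,1]
H [2,1]
F [2,3]
H [2,3]
F [4,3]
F [4,2]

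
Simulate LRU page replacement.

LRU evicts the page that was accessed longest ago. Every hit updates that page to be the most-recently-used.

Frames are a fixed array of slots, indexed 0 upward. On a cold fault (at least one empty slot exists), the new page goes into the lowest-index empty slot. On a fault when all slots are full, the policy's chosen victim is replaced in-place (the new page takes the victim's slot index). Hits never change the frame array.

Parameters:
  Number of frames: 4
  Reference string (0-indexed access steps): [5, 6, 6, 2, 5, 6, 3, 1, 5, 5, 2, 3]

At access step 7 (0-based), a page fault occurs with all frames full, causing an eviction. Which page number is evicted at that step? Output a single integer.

Answer: 2

Derivation:
Step 0: ref 5 -> FAULT, frames=[5,-,-,-]
Step 1: ref 6 -> FAULT, frames=[5,6,-,-]
Step 2: ref 6 -> HIT, frames=[5,6,-,-]
Step 3: ref 2 -> FAULT, frames=[5,6,2,-]
Step 4: ref 5 -> HIT, frames=[5,6,2,-]
Step 5: ref 6 -> HIT, frames=[5,6,2,-]
Step 6: ref 3 -> FAULT, frames=[5,6,2,3]
Step 7: ref 1 -> FAULT, evict 2, frames=[5,6,1,3]
At step 7: evicted page 2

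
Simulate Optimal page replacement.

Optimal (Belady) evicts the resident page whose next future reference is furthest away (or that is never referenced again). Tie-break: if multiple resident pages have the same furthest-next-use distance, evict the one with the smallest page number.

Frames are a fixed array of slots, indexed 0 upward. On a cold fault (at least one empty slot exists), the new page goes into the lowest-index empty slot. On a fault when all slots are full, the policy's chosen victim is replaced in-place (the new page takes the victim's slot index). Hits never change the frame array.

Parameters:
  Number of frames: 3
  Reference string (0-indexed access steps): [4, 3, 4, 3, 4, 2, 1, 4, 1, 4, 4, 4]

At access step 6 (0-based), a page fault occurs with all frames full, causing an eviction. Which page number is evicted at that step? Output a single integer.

Step 0: ref 4 -> FAULT, frames=[4,-,-]
Step 1: ref 3 -> FAULT, frames=[4,3,-]
Step 2: ref 4 -> HIT, frames=[4,3,-]
Step 3: ref 3 -> HIT, frames=[4,3,-]
Step 4: ref 4 -> HIT, frames=[4,3,-]
Step 5: ref 2 -> FAULT, frames=[4,3,2]
Step 6: ref 1 -> FAULT, evict 2, frames=[4,3,1]
At step 6: evicted page 2

Answer: 2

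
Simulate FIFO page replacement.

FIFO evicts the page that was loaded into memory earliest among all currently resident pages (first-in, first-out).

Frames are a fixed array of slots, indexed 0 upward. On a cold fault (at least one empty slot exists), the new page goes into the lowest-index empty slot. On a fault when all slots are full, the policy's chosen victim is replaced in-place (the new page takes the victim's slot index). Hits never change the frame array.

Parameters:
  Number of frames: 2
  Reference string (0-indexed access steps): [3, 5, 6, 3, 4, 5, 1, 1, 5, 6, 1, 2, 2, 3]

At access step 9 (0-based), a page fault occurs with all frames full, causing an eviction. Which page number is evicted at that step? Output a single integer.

Answer: 5

Derivation:
Step 0: ref 3 -> FAULT, frames=[3,-]
Step 1: ref 5 -> FAULT, frames=[3,5]
Step 2: ref 6 -> FAULT, evict 3, frames=[6,5]
Step 3: ref 3 -> FAULT, evict 5, frames=[6,3]
Step 4: ref 4 -> FAULT, evict 6, frames=[4,3]
Step 5: ref 5 -> FAULT, evict 3, frames=[4,5]
Step 6: ref 1 -> FAULT, evict 4, frames=[1,5]
Step 7: ref 1 -> HIT, frames=[1,5]
Step 8: ref 5 -> HIT, frames=[1,5]
Step 9: ref 6 -> FAULT, evict 5, frames=[1,6]
At step 9: evicted page 5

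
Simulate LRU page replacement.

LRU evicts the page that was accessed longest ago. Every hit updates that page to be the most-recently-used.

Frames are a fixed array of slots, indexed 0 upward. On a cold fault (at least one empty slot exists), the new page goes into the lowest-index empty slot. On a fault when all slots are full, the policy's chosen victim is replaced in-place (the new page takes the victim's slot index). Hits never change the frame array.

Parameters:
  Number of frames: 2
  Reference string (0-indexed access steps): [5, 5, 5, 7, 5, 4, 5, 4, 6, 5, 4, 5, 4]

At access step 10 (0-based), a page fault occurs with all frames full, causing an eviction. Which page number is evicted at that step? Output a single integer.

Step 0: ref 5 -> FAULT, frames=[5,-]
Step 1: ref 5 -> HIT, frames=[5,-]
Step 2: ref 5 -> HIT, frames=[5,-]
Step 3: ref 7 -> FAULT, frames=[5,7]
Step 4: ref 5 -> HIT, frames=[5,7]
Step 5: ref 4 -> FAULT, evict 7, frames=[5,4]
Step 6: ref 5 -> HIT, frames=[5,4]
Step 7: ref 4 -> HIT, frames=[5,4]
Step 8: ref 6 -> FAULT, evict 5, frames=[6,4]
Step 9: ref 5 -> FAULT, evict 4, frames=[6,5]
Step 10: ref 4 -> FAULT, evict 6, frames=[4,5]
At step 10: evicted page 6

Answer: 6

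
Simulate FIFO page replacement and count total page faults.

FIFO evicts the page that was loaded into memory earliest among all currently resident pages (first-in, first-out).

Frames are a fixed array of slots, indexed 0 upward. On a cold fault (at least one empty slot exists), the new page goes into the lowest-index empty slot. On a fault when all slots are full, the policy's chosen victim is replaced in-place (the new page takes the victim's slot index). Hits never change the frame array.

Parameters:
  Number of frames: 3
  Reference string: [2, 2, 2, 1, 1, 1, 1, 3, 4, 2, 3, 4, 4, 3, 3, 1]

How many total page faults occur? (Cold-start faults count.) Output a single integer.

Step 0: ref 2 → FAULT, frames=[2,-,-]
Step 1: ref 2 → HIT, frames=[2,-,-]
Step 2: ref 2 → HIT, frames=[2,-,-]
Step 3: ref 1 → FAULT, frames=[2,1,-]
Step 4: ref 1 → HIT, frames=[2,1,-]
Step 5: ref 1 → HIT, frames=[2,1,-]
Step 6: ref 1 → HIT, frames=[2,1,-]
Step 7: ref 3 → FAULT, frames=[2,1,3]
Step 8: ref 4 → FAULT (evict 2), frames=[4,1,3]
Step 9: ref 2 → FAULT (evict 1), frames=[4,2,3]
Step 10: ref 3 → HIT, frames=[4,2,3]
Step 11: ref 4 → HIT, frames=[4,2,3]
Step 12: ref 4 → HIT, frames=[4,2,3]
Step 13: ref 3 → HIT, frames=[4,2,3]
Step 14: ref 3 → HIT, frames=[4,2,3]
Step 15: ref 1 → FAULT (evict 3), frames=[4,2,1]
Total faults: 6

Answer: 6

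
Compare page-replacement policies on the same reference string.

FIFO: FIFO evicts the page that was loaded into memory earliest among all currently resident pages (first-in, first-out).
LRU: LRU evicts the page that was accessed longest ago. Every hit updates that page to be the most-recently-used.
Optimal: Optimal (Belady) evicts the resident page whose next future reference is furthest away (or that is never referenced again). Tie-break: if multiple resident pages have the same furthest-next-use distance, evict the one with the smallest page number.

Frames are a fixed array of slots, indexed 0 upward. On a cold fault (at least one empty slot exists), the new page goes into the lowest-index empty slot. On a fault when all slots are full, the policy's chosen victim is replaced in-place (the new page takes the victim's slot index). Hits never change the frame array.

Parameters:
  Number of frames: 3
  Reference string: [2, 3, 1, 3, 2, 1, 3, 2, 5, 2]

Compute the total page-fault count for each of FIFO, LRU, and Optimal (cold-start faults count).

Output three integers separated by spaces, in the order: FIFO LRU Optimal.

Answer: 5 4 4

Derivation:
--- FIFO ---
  step 0: ref 2 -> FAULT, frames=[2,-,-] (faults so far: 1)
  step 1: ref 3 -> FAULT, frames=[2,3,-] (faults so far: 2)
  step 2: ref 1 -> FAULT, frames=[2,3,1] (faults so far: 3)
  step 3: ref 3 -> HIT, frames=[2,3,1] (faults so far: 3)
  step 4: ref 2 -> HIT, frames=[2,3,1] (faults so far: 3)
  step 5: ref 1 -> HIT, frames=[2,3,1] (faults so far: 3)
  step 6: ref 3 -> HIT, frames=[2,3,1] (faults so far: 3)
  step 7: ref 2 -> HIT, frames=[2,3,1] (faults so far: 3)
  step 8: ref 5 -> FAULT, evict 2, frames=[5,3,1] (faults so far: 4)
  step 9: ref 2 -> FAULT, evict 3, frames=[5,2,1] (faults so far: 5)
  FIFO total faults: 5
--- LRU ---
  step 0: ref 2 -> FAULT, frames=[2,-,-] (faults so far: 1)
  step 1: ref 3 -> FAULT, frames=[2,3,-] (faults so far: 2)
  step 2: ref 1 -> FAULT, frames=[2,3,1] (faults so far: 3)
  step 3: ref 3 -> HIT, frames=[2,3,1] (faults so far: 3)
  step 4: ref 2 -> HIT, frames=[2,3,1] (faults so far: 3)
  step 5: ref 1 -> HIT, frames=[2,3,1] (faults so far: 3)
  step 6: ref 3 -> HIT, frames=[2,3,1] (faults so far: 3)
  step 7: ref 2 -> HIT, frames=[2,3,1] (faults so far: 3)
  step 8: ref 5 -> FAULT, evict 1, frames=[2,3,5] (faults so far: 4)
  step 9: ref 2 -> HIT, frames=[2,3,5] (faults so far: 4)
  LRU total faults: 4
--- Optimal ---
  step 0: ref 2 -> FAULT, frames=[2,-,-] (faults so far: 1)
  step 1: ref 3 -> FAULT, frames=[2,3,-] (faults so far: 2)
  step 2: ref 1 -> FAULT, frames=[2,3,1] (faults so far: 3)
  step 3: ref 3 -> HIT, frames=[2,3,1] (faults so far: 3)
  step 4: ref 2 -> HIT, frames=[2,3,1] (faults so far: 3)
  step 5: ref 1 -> HIT, frames=[2,3,1] (faults so far: 3)
  step 6: ref 3 -> HIT, frames=[2,3,1] (faults so far: 3)
  step 7: ref 2 -> HIT, frames=[2,3,1] (faults so far: 3)
  step 8: ref 5 -> FAULT, evict 1, frames=[2,3,5] (faults so far: 4)
  step 9: ref 2 -> HIT, frames=[2,3,5] (faults so far: 4)
  Optimal total faults: 4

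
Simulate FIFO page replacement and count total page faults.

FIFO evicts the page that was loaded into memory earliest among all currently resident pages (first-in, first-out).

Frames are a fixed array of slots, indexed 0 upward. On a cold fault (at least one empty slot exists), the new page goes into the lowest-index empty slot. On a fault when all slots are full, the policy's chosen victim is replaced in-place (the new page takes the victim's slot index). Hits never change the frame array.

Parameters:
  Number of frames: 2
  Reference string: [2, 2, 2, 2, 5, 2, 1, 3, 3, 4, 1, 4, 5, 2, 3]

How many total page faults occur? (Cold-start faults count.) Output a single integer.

Answer: 9

Derivation:
Step 0: ref 2 → FAULT, frames=[2,-]
Step 1: ref 2 → HIT, frames=[2,-]
Step 2: ref 2 → HIT, frames=[2,-]
Step 3: ref 2 → HIT, frames=[2,-]
Step 4: ref 5 → FAULT, frames=[2,5]
Step 5: ref 2 → HIT, frames=[2,5]
Step 6: ref 1 → FAULT (evict 2), frames=[1,5]
Step 7: ref 3 → FAULT (evict 5), frames=[1,3]
Step 8: ref 3 → HIT, frames=[1,3]
Step 9: ref 4 → FAULT (evict 1), frames=[4,3]
Step 10: ref 1 → FAULT (evict 3), frames=[4,1]
Step 11: ref 4 → HIT, frames=[4,1]
Step 12: ref 5 → FAULT (evict 4), frames=[5,1]
Step 13: ref 2 → FAULT (evict 1), frames=[5,2]
Step 14: ref 3 → FAULT (evict 5), frames=[3,2]
Total faults: 9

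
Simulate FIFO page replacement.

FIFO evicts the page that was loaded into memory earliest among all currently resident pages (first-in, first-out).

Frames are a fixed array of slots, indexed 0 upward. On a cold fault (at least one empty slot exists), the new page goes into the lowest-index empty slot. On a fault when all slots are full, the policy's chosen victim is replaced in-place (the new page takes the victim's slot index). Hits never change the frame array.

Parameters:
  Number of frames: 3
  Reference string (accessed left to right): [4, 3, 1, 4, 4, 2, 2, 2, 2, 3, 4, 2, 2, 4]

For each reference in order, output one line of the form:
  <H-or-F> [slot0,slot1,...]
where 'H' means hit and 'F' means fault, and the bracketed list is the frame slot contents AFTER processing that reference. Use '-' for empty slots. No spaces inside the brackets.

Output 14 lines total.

F [4,-,-]
F [4,3,-]
F [4,3,1]
H [4,3,1]
H [4,3,1]
F [2,3,1]
H [2,3,1]
H [2,3,1]
H [2,3,1]
H [2,3,1]
F [2,4,1]
H [2,4,1]
H [2,4,1]
H [2,4,1]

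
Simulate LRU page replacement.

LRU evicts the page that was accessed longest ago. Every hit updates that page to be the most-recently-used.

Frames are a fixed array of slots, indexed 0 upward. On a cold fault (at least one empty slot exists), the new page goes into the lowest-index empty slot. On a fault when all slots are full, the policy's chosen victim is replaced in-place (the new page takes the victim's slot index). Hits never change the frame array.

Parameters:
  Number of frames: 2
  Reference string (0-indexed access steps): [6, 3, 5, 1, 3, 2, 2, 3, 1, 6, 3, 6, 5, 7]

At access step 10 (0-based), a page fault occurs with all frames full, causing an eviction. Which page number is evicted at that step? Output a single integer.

Answer: 1

Derivation:
Step 0: ref 6 -> FAULT, frames=[6,-]
Step 1: ref 3 -> FAULT, frames=[6,3]
Step 2: ref 5 -> FAULT, evict 6, frames=[5,3]
Step 3: ref 1 -> FAULT, evict 3, frames=[5,1]
Step 4: ref 3 -> FAULT, evict 5, frames=[3,1]
Step 5: ref 2 -> FAULT, evict 1, frames=[3,2]
Step 6: ref 2 -> HIT, frames=[3,2]
Step 7: ref 3 -> HIT, frames=[3,2]
Step 8: ref 1 -> FAULT, evict 2, frames=[3,1]
Step 9: ref 6 -> FAULT, evict 3, frames=[6,1]
Step 10: ref 3 -> FAULT, evict 1, frames=[6,3]
At step 10: evicted page 1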